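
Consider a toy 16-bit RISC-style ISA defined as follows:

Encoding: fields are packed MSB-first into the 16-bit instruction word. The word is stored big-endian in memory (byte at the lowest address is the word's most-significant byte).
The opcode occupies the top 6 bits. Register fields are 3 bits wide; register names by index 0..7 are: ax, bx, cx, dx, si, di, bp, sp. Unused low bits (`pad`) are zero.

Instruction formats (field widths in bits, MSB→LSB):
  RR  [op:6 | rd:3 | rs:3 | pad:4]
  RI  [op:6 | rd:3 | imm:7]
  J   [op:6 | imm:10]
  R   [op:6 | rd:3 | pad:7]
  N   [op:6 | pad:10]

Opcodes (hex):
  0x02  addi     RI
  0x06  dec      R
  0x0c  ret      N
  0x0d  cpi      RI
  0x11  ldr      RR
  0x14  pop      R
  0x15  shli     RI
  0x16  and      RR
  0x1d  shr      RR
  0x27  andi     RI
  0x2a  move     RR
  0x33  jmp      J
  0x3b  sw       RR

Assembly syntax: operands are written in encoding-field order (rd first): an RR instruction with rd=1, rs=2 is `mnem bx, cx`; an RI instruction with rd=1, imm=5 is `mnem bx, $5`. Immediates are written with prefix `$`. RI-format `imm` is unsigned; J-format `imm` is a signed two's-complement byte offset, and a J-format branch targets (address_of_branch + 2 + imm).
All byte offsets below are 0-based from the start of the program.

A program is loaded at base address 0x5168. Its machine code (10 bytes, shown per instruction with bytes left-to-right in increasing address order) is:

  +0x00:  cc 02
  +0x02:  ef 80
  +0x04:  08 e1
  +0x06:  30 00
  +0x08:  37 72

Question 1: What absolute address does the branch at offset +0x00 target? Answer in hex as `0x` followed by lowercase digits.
@+00  big-endian(cc 02) = 0xcc02
  opcode bits[15:10]=0x33: jmp/J
  imm: (w>>0)&0x3ff=0x2 → $2
  target = base 0x5168 + off 0x00 + 2 + imm 2 = 0x516c

0x516c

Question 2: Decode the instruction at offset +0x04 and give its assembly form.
+0x04: 08 e1 ⇒ word 0x08e1 (big)
  top 6b → 0x2 → addi [RI]
  rd: (w>>7)&0x7=0x1 → bx
  imm: (w>>0)&0x7f=0x61 → $97

addi bx, $97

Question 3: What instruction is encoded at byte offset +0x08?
+0x08: 37 72 ⇒ word 0x3772 (big)
  top 6b → 0xd → cpi [RI]
  rd@[9:7]=0x6 ⇒ bp
  imm@[6:0]=0x72 ⇒ $114

cpi bp, $114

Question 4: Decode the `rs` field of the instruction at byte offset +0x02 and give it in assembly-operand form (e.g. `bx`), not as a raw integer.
ax

+0x02: ef 80 ⇒ word 0xef80 (big)
  top 6b → 0x3b → sw [RR]
  rd@[9:7]=0x7 ⇒ sp
  rs@[6:4]=0x0 ⇒ ax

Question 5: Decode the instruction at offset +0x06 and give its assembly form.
+0x06: 30 00 ⇒ word 0x3000 (big)
  op=0x3000>>10=0xc ⇒ ret (N)

ret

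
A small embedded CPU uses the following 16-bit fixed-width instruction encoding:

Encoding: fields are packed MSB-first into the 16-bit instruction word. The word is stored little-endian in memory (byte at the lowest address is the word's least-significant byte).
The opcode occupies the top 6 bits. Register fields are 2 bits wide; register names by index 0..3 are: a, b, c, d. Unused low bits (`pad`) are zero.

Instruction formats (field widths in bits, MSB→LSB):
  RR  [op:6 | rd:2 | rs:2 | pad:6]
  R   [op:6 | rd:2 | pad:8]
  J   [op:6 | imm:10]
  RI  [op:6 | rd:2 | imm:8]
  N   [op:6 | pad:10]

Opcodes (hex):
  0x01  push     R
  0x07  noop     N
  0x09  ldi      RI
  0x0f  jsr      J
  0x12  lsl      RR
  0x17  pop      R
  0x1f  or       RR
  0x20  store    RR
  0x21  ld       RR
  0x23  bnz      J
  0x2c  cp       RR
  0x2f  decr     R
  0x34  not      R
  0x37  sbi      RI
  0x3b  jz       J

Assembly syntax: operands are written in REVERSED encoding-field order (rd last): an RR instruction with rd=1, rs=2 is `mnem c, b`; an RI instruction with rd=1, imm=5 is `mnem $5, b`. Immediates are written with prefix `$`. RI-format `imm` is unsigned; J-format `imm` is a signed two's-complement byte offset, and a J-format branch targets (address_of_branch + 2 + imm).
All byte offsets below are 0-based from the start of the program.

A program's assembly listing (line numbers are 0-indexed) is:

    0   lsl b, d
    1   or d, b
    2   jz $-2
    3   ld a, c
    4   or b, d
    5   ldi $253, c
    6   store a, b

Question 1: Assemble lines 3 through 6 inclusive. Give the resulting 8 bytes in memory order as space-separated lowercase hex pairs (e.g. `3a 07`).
00 86 40 7f fd 26 00 81

L3: ld op=0x21:6|rd=2:2|rs=0:2|pad=0:6 ⇒ 0x8600 ⇒ little 00 86
L4: or op=0x1f:6|rd=3:2|rs=1:2|pad=0:6 ⇒ 0x7f40 ⇒ little 40 7f
L5: ldi op=0x9:6|rd=2:2|imm=253:8 ⇒ 0x26fd ⇒ little fd 26
L6: store op=0x20:6|rd=1:2|rs=0:2|pad=0:6 ⇒ 0x8100 ⇒ little 00 81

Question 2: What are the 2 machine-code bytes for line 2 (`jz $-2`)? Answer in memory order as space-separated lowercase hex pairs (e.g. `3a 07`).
fe ef

L2: jz op=0x3b:6|imm=-2:10 ⇒ 0xeffe ⇒ little fe ef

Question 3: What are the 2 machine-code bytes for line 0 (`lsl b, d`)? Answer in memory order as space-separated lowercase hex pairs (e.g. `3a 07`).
40 4b

L0: lsl op=0x12:6|rd=3:2|rs=1:2|pad=0:6 ⇒ 0x4b40 ⇒ little 40 4b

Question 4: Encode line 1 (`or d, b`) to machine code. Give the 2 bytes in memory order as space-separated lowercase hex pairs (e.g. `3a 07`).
c0 7d

L1: or op=0x1f:6|rd=1:2|rs=3:2|pad=0:6 ⇒ 0x7dc0 ⇒ little c0 7d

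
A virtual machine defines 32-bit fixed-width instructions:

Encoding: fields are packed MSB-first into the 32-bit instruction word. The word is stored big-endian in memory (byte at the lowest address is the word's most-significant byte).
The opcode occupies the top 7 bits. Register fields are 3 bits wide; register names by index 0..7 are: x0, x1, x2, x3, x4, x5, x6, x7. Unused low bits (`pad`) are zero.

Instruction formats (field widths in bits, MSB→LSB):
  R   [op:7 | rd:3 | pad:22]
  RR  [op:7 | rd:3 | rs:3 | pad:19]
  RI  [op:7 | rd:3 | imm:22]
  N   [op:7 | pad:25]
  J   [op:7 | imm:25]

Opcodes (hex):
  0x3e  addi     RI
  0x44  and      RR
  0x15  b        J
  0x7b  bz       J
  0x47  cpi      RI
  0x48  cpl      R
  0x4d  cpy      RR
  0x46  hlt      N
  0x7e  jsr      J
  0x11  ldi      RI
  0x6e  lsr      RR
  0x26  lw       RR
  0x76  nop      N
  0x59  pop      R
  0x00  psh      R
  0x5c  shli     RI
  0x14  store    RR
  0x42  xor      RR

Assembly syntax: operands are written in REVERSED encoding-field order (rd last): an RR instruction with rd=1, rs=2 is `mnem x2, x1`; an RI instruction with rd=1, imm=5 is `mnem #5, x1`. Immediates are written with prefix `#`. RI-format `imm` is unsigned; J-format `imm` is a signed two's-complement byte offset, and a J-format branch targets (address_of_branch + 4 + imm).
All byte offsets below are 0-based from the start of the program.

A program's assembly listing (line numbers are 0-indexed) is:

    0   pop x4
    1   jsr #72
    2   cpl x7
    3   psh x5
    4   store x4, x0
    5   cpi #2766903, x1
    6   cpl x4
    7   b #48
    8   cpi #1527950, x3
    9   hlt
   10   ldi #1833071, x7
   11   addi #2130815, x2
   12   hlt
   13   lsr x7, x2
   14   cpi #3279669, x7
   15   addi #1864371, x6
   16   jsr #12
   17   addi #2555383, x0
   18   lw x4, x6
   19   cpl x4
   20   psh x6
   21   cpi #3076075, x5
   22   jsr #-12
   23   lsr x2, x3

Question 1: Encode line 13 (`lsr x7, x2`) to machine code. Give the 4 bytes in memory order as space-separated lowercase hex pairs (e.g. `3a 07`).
dc b8 00 00

13. lsr fields op=0x6e:7|rd=2:3|rs=7:3|pad=0:19 → word dcb80000h → dc b8 00 00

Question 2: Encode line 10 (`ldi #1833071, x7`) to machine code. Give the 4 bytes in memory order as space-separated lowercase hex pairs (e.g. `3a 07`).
23 db f8 6f

L10: ldi op=0x11:7|rd=7:3|imm=1833071:22 ⇒ 0x23dbf86f ⇒ big 23 db f8 6f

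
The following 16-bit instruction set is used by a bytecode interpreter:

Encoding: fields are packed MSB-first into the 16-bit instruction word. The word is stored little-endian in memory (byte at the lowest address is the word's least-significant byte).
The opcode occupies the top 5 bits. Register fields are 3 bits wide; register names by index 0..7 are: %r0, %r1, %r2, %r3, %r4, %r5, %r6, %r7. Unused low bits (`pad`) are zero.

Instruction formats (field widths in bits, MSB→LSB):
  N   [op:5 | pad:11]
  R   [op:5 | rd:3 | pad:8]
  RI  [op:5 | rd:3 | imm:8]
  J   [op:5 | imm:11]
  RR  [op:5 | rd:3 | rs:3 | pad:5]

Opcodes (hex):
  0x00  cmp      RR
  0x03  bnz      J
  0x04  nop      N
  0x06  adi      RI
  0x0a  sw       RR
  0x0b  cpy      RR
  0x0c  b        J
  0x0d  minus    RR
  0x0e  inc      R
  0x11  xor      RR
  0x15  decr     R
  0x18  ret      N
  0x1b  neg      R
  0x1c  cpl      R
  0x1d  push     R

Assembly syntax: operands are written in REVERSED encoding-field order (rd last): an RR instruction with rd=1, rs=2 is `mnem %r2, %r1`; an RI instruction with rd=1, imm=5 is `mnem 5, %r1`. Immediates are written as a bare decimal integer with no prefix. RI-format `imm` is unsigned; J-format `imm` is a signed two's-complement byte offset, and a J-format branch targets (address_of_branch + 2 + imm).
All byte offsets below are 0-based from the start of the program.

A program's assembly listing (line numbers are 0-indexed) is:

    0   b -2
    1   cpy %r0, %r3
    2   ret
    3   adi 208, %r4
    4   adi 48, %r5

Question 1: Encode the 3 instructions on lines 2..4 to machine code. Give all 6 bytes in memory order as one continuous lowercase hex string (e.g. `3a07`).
00c0d0343035

L2: ret op=0x18:5|pad=0:11 ⇒ 0xc000 ⇒ little 00 c0
L3: adi op=0x6:5|rd=4:3|imm=208:8 ⇒ 0x34d0 ⇒ little d0 34
L4: adi op=0x6:5|rd=5:3|imm=48:8 ⇒ 0x3530 ⇒ little 30 35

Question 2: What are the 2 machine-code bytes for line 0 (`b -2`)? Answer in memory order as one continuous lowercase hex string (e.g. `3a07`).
line 0 (b): pack op=0xc:5|imm=-2:11 = 0x67fe; little→ fe 67

fe67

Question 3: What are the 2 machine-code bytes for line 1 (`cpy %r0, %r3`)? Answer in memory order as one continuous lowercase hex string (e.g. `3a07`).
005b

1. cpy fields op=0xb:5|rd=3:3|rs=0:3|pad=0:5 → word 5b00h → 00 5b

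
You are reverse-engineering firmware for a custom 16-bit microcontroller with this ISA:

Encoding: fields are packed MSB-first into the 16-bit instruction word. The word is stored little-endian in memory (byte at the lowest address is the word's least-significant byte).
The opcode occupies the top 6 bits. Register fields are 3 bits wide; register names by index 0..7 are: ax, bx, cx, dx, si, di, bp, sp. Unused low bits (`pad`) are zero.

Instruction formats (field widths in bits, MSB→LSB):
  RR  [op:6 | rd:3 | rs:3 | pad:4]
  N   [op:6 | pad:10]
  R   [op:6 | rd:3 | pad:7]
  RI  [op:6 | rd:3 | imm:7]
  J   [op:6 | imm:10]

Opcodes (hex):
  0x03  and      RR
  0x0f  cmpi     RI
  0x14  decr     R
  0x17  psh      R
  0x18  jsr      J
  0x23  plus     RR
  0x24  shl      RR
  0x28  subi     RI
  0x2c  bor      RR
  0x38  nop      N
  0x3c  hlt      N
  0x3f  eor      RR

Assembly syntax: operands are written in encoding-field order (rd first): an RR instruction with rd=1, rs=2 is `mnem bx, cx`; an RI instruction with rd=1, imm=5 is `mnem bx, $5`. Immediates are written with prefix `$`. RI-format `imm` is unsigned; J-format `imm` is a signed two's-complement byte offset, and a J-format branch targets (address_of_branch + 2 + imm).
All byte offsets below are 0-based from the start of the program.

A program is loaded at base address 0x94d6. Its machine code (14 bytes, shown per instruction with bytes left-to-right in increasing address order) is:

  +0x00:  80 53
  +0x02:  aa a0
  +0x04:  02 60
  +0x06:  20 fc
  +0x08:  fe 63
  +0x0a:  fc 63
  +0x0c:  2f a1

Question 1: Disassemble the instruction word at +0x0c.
[0c] 2f a1 → 0xa12f
  top 6b → 0x28 → subi [RI]
  rd: (w>>7)&0x7=0x2 → cx
  imm: (w>>0)&0x7f=0x2f → $47

subi cx, $47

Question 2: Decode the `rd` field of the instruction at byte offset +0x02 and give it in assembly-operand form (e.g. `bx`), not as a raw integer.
bx

+0x02: aa a0 ⇒ word 0xa0aa (little)
  op=0xa0aa>>10=0x28 ⇒ subi (RI)
  rd: (w>>7)&0x7=0x1 → bx
  imm: (w>>0)&0x7f=0x2a → $42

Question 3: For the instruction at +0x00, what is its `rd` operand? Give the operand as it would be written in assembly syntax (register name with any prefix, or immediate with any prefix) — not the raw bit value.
@+00  little-endian(80 53) = 0x5380
  op=0x5380>>10=0x14 ⇒ decr (R)
  rd: (w>>7)&0x7=0x7 → sp

sp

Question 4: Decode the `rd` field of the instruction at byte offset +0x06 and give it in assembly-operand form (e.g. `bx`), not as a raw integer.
ax

[06] 20 fc → 0xfc20
  top 6b → 0x3f → eor [RR]
  rd: (w>>7)&0x7=0x0 → ax
  rs: (w>>4)&0x7=0x2 → cx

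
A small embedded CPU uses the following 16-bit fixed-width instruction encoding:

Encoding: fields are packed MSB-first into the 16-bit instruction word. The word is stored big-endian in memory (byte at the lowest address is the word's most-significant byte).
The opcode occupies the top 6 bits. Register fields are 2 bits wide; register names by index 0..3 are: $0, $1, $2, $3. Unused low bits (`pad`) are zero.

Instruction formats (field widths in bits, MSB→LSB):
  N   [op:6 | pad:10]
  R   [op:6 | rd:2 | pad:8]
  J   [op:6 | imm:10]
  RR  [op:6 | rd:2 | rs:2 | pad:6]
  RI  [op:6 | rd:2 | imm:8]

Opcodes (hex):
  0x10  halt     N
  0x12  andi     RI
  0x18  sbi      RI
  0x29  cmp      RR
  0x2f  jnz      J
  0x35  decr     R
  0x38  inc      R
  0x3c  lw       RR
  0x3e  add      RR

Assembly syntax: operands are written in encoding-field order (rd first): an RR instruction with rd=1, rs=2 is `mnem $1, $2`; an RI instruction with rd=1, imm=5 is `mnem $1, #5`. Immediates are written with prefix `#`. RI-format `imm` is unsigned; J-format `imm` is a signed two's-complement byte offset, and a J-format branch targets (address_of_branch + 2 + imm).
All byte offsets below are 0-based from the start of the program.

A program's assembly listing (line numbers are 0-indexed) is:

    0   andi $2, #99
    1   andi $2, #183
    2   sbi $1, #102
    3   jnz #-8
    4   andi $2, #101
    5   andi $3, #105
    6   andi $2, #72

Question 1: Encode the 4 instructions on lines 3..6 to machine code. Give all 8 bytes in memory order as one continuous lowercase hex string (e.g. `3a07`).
bff84a654b694a48

line 3 (jnz): pack op=0x2f:6|imm=-8:10 = 0xbff8; big→ bf f8
line 4 (andi): pack op=0x12:6|rd=2:2|imm=101:8 = 0x4a65; big→ 4a 65
line 5 (andi): pack op=0x12:6|rd=3:2|imm=105:8 = 0x4b69; big→ 4b 69
line 6 (andi): pack op=0x12:6|rd=2:2|imm=72:8 = 0x4a48; big→ 4a 48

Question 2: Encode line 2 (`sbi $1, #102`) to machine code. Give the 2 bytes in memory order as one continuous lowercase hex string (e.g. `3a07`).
line 2 (sbi): pack op=0x18:6|rd=1:2|imm=102:8 = 0x6166; big→ 61 66

6166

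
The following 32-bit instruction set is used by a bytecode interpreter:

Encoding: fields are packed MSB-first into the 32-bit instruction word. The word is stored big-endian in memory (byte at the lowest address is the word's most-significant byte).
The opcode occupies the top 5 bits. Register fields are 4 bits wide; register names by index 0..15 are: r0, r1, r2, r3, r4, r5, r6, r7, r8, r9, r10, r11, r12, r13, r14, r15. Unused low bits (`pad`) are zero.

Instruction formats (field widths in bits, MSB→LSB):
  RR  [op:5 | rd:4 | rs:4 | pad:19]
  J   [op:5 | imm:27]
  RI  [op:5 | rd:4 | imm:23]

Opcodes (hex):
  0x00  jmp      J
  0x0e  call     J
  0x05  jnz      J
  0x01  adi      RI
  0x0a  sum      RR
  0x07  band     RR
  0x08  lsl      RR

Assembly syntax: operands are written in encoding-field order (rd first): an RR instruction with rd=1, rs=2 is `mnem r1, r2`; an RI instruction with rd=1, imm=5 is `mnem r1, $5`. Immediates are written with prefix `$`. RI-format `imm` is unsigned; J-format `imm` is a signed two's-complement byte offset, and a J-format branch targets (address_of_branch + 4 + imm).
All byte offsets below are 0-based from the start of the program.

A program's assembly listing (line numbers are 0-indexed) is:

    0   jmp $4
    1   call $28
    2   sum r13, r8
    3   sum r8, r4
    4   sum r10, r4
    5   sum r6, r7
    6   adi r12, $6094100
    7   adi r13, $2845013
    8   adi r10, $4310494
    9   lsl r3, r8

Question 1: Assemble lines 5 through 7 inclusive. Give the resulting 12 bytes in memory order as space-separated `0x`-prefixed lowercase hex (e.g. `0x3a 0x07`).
line 5 (sum): pack op=0xa:5|rd=6:4|rs=7:4|pad=0:19 = 0x53380000; big→ 53 38 00 00
line 6 (adi): pack op=0x1:5|rd=12:4|imm=6094100:23 = 0x0e5cfd14; big→ 0e 5c fd 14
line 7 (adi): pack op=0x1:5|rd=13:4|imm=2845013:23 = 0x0eab6955; big→ 0e ab 69 55

0x53 0x38 0x00 0x00 0x0e 0x5c 0xfd 0x14 0x0e 0xab 0x69 0x55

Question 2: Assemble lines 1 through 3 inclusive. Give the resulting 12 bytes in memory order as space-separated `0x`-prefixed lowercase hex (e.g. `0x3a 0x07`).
0x70 0x00 0x00 0x1c 0x56 0xc0 0x00 0x00 0x54 0x20 0x00 0x00

L1: call op=0xe:5|imm=28:27 ⇒ 0x7000001c ⇒ big 70 00 00 1c
L2: sum op=0xa:5|rd=13:4|rs=8:4|pad=0:19 ⇒ 0x56c00000 ⇒ big 56 c0 00 00
L3: sum op=0xa:5|rd=8:4|rs=4:4|pad=0:19 ⇒ 0x54200000 ⇒ big 54 20 00 00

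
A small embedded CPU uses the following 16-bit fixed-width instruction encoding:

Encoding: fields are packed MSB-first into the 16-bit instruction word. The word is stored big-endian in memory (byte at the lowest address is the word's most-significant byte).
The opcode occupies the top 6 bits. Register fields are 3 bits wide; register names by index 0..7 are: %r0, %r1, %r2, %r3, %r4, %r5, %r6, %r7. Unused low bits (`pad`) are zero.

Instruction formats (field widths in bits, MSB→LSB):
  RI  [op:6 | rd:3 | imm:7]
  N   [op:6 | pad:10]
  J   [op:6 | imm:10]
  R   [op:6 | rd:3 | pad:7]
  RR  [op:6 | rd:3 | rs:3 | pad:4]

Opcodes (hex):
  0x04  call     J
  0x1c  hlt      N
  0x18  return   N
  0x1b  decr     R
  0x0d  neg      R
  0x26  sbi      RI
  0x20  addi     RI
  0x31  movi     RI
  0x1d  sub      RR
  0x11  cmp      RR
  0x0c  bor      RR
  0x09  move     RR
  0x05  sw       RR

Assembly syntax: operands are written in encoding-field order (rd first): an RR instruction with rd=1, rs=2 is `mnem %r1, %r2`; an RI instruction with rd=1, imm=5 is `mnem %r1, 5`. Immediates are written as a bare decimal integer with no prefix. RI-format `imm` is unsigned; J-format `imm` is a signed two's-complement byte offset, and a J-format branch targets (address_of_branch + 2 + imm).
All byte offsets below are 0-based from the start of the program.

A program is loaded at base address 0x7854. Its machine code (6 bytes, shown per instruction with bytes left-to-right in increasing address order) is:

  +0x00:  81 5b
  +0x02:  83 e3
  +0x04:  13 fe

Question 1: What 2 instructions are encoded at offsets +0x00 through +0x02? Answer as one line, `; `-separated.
@+00  big-endian(81 5b) = 0x815b
  op=0x815b>>10=0x20 ⇒ addi (RI)
  rd: (w>>7)&0x7=0x2 → %r2
  imm: (w>>0)&0x7f=0x5b → 91
@+02  big-endian(83 e3) = 0x83e3
  op=0x83e3>>10=0x20 ⇒ addi (RI)
  rd: (w>>7)&0x7=0x7 → %r7
  imm: (w>>0)&0x7f=0x63 → 99

addi %r2, 91; addi %r7, 99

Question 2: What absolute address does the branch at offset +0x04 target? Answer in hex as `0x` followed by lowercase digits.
0x7858

[04] 13 fe → 0x13fe
  opcode bits[15:10]=0x4: call/J
  [9:0] imm=1022 (s10→-2) = -2
  target = base 0x7854 + off 0x04 + 2 + imm -2 = 0x7858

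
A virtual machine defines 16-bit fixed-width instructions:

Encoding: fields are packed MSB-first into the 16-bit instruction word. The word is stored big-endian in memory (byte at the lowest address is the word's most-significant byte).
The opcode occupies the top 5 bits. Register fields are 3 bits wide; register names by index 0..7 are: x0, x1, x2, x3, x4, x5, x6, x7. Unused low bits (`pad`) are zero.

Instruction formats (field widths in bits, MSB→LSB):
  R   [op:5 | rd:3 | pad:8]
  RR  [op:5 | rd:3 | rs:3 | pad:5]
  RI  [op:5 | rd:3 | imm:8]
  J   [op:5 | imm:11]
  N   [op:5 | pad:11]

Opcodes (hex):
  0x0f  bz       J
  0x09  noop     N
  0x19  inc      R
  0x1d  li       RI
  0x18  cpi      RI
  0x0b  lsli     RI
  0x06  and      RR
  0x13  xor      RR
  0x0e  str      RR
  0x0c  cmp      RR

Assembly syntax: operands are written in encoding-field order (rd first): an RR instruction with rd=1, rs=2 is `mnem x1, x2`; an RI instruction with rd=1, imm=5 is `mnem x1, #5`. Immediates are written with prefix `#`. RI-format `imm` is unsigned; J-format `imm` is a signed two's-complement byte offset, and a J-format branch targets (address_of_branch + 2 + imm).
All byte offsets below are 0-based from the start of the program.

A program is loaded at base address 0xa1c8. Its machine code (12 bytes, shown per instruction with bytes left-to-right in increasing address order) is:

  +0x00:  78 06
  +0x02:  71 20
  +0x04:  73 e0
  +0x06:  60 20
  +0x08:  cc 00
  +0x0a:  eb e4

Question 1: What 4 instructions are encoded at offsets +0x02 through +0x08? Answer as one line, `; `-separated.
str x1, x1; str x3, x7; cmp x0, x1; inc x4

[02] 71 20 → 0x7120
  top 5b → 0xe → str [RR]
  rd: (w>>8)&0x7=0x1 → x1
  rs: (w>>5)&0x7=0x1 → x1
[04] 73 e0 → 0x73e0
  top 5b → 0xe → str [RR]
  rd: (w>>8)&0x7=0x3 → x3
  rs: (w>>5)&0x7=0x7 → x7
[06] 60 20 → 0x6020
  top 5b → 0xc → cmp [RR]
  rd: (w>>8)&0x7=0x0 → x0
  rs: (w>>5)&0x7=0x1 → x1
[08] cc 00 → 0xcc00
  top 5b → 0x19 → inc [R]
  rd: (w>>8)&0x7=0x4 → x4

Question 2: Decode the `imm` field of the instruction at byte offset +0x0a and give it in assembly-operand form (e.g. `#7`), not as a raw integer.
#228

off 0x0a: read eb e4 as big → 0xebe4
  opcode bits[15:11]=0x1d: li/RI
  rd: (w>>8)&0x7=0x3 → x3
  imm: (w>>0)&0xff=0xe4 → #228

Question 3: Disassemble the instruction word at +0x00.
bz #6

off 0x00: read 78 06 as big → 0x7806
  op=0x7806>>11=0xf ⇒ bz (J)
  imm: (w>>0)&0x7ff=0x6 → #6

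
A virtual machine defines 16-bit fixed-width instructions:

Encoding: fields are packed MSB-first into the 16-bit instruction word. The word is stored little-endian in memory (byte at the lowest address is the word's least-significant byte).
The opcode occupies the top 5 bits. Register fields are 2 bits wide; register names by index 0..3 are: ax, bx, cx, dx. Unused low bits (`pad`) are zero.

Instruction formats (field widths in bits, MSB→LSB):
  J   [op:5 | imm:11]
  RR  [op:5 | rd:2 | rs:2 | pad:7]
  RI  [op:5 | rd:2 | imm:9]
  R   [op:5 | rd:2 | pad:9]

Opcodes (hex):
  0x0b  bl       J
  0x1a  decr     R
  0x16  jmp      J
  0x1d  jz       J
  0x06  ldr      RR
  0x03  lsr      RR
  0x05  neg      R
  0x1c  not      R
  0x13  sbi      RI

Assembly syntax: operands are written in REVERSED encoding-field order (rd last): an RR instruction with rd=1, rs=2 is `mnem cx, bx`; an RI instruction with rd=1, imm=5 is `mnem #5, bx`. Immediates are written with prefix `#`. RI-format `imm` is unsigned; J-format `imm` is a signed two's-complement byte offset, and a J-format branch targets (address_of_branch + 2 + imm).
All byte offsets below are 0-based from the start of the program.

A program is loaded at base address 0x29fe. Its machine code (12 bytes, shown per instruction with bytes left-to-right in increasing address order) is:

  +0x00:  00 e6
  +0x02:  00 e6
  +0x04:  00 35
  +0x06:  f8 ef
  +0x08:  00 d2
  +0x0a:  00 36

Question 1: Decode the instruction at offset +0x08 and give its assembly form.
[08] 00 d2 → 0xd200
  opcode bits[15:11]=0x1a: decr/R
  rd: (w>>9)&0x3=0x1 → bx

decr bx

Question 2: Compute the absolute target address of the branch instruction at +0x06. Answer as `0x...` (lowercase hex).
@+06  little-endian(f8 ef) = 0xeff8
  top 5b → 0x1d → jz [J]
  imm: (w>>0)&0x7ff=0x7f8 (s11→-8) → #-8
  target = base 0x29fe + off 0x06 + 2 + imm -8 = 0x29fe

0x29fe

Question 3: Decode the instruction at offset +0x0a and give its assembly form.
ldr ax, dx

+0x0a: 00 36 ⇒ word 0x3600 (little)
  top 5b → 0x6 → ldr [RR]
  rd: (w>>9)&0x3=0x3 → dx
  rs: (w>>7)&0x3=0x0 → ax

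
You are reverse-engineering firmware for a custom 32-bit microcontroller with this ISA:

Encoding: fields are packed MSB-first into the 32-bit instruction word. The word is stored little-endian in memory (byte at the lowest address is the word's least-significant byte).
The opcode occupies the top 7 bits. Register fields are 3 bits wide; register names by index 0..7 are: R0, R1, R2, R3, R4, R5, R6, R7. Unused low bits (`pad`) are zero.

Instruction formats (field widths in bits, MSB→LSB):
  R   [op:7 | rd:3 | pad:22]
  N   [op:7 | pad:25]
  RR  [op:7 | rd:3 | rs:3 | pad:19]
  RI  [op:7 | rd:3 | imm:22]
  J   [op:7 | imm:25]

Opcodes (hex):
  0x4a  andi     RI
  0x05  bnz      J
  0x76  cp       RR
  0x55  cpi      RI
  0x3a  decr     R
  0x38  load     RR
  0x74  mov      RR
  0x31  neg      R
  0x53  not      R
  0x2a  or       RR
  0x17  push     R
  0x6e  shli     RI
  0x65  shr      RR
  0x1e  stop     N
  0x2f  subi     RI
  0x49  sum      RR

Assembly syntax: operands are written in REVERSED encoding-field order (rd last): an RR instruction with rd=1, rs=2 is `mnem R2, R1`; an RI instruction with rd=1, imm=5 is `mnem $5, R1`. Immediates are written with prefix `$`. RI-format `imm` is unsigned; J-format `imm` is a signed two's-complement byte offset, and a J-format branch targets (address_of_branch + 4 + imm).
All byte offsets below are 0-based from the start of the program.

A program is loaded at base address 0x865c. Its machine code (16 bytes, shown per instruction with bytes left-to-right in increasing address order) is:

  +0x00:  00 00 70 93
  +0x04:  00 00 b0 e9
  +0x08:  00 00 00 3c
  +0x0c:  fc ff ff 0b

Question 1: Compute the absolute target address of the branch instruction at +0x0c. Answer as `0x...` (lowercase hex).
@+0c  little-endian(fc ff ff 0b) = 0x0bfffffc
  top 7b → 0x5 → bnz [J]
  [24:0] imm=33554428 (s25→-4) = $-4
  target = base 0x865c + off 0x0c + 4 + imm -4 = 0x8668

0x8668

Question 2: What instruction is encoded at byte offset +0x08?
off 0x08: read 00 00 00 3c as little → 0x3c000000
  op=0x3c000000>>25=0x1e ⇒ stop (N)

stop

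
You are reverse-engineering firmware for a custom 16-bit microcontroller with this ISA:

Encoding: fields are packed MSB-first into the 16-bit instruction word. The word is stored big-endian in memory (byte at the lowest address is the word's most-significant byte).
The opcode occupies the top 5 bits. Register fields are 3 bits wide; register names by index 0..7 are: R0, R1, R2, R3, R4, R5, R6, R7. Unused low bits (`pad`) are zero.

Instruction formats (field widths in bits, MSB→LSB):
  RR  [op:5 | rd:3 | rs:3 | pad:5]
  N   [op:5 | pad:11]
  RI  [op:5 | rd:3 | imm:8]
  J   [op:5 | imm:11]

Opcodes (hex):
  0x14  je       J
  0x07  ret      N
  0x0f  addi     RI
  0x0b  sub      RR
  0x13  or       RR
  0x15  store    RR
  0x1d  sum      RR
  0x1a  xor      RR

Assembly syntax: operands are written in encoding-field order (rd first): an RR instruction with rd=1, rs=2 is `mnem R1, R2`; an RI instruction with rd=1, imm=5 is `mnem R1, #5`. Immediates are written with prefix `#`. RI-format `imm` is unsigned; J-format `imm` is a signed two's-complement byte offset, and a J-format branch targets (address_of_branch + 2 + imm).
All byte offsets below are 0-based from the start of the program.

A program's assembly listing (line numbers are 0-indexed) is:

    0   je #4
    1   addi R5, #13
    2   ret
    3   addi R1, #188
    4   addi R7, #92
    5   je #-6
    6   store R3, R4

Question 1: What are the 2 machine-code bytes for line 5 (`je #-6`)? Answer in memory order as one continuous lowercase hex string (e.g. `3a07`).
line 5 (je): pack op=0x14:5|imm=-6:11 = 0xa7fa; big→ a7 fa

a7fa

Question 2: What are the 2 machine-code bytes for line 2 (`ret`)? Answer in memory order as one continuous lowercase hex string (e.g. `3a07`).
3800

line 2 (ret): pack op=0x7:5|pad=0:11 = 0x3800; big→ 38 00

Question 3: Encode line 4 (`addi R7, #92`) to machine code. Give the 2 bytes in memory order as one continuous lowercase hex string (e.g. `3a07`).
line 4 (addi): pack op=0xf:5|rd=7:3|imm=92:8 = 0x7f5c; big→ 7f 5c

7f5c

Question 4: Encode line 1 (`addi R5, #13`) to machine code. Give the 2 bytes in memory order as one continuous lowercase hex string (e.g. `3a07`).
line 1 (addi): pack op=0xf:5|rd=5:3|imm=13:8 = 0x7d0d; big→ 7d 0d

7d0d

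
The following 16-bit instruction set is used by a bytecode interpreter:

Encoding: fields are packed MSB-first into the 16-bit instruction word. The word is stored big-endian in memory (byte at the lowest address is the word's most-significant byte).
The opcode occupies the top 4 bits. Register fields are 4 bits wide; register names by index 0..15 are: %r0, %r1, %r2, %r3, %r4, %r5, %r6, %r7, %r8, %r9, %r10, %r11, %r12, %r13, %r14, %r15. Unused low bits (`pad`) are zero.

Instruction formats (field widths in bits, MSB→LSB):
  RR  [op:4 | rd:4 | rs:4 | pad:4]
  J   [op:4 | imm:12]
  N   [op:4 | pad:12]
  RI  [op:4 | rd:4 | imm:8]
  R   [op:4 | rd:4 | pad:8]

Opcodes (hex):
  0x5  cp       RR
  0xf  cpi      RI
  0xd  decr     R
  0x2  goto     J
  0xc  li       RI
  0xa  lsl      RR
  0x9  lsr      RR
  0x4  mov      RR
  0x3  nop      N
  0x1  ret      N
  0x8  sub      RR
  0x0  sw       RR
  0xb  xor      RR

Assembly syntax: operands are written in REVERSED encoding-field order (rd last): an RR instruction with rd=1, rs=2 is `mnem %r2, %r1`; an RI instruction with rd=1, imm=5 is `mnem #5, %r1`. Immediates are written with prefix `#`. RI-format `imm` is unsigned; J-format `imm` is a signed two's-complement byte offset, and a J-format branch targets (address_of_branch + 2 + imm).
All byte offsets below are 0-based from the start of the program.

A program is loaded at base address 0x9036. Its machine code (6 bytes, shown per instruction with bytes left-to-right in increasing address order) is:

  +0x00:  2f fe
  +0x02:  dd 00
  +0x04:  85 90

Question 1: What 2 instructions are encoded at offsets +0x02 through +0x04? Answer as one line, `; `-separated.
decr %r13; sub %r9, %r5

+0x02: dd 00 ⇒ word 0xdd00 (big)
  op=0xdd00>>12=0xd ⇒ decr (R)
  rd@[11:8]=0xd ⇒ %r13
+0x04: 85 90 ⇒ word 0x8590 (big)
  op=0x8590>>12=0x8 ⇒ sub (RR)
  rd@[11:8]=0x5 ⇒ %r5
  rs@[7:4]=0x9 ⇒ %r9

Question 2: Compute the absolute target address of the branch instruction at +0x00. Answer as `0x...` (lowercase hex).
[00] 2f fe → 0x2ffe
  opcode bits[15:12]=0x2: goto/J
  [11:0] imm=4094 (s12→-2) = #-2
  target = base 0x9036 + off 0x00 + 2 + imm -2 = 0x9036

0x9036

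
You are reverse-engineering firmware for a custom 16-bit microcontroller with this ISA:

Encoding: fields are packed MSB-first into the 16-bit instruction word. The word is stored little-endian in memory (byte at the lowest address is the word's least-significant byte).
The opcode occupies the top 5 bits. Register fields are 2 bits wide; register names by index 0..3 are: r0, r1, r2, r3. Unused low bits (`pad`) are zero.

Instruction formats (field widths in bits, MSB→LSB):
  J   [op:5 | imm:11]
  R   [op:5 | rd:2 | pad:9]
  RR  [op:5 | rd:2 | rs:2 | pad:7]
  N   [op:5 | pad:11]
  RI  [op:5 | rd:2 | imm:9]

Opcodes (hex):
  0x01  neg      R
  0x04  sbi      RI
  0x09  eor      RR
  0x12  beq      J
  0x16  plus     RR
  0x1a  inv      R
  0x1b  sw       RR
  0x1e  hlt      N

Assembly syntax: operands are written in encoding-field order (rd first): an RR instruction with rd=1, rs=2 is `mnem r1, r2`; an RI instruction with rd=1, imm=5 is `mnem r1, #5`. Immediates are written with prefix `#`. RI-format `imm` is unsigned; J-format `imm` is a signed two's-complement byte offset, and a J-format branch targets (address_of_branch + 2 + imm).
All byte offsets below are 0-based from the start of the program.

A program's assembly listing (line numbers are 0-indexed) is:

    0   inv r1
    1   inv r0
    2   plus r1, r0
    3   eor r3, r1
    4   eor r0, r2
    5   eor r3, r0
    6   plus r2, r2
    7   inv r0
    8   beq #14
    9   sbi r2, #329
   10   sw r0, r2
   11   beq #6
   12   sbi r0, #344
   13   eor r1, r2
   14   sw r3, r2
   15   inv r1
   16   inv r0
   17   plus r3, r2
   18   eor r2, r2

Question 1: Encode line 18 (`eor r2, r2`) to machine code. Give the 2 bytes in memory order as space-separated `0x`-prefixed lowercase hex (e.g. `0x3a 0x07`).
0x00 0x4d

18. eor fields op=0x9:5|rd=2:2|rs=2:2|pad=0:7 → word 4d00h → 00 4d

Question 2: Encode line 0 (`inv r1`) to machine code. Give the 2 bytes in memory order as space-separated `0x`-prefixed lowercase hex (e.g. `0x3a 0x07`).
line 0 (inv): pack op=0x1a:5|rd=1:2|pad=0:9 = 0xd200; little→ 00 d2

0x00 0xd2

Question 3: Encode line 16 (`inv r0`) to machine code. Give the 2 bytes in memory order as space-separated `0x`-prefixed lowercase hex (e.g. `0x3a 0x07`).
L16: inv op=0x1a:5|rd=0:2|pad=0:9 ⇒ 0xd000 ⇒ little 00 d0

0x00 0xd0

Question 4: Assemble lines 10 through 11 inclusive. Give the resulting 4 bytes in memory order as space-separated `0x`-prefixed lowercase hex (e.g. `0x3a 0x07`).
0x00 0xd9 0x06 0x90

line 10 (sw): pack op=0x1b:5|rd=0:2|rs=2:2|pad=0:7 = 0xd900; little→ 00 d9
line 11 (beq): pack op=0x12:5|imm=6:11 = 0x9006; little→ 06 90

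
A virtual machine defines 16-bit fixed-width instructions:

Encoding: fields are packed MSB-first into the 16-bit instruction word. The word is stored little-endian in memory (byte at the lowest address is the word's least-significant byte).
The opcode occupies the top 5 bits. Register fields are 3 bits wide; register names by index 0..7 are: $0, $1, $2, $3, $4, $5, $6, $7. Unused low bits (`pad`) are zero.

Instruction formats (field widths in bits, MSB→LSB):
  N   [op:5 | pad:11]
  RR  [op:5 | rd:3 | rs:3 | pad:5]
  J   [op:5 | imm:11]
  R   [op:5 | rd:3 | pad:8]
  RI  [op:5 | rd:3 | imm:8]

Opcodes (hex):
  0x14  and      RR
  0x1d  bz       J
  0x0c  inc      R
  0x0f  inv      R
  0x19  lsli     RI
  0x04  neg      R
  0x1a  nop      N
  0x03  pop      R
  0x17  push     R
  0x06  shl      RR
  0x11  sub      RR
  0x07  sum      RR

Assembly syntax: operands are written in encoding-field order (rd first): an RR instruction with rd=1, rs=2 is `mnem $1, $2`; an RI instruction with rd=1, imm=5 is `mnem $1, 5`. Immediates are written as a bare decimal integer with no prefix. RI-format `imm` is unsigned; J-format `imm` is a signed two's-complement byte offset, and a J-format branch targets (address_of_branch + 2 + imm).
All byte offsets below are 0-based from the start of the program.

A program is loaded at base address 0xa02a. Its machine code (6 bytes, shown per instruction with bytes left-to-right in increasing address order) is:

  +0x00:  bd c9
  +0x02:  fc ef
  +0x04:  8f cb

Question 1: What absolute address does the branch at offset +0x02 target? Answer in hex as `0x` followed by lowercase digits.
+0x02: fc ef ⇒ word 0xeffc (little)
  op=0xeffc>>11=0x1d ⇒ bz (J)
  imm@[10:0]=0x7fc (s11→-4) ⇒ -4
  target = base 0xa02a + off 0x02 + 2 + imm -4 = 0xa02a

0xa02a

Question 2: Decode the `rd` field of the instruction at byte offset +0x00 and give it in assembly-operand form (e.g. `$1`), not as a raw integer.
+0x00: bd c9 ⇒ word 0xc9bd (little)
  op=0xc9bd>>11=0x19 ⇒ lsli (RI)
  rd@[10:8]=0x1 ⇒ $1
  imm@[7:0]=0xbd ⇒ 189

$1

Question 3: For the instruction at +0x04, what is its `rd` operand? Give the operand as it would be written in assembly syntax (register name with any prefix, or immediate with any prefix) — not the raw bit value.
@+04  little-endian(8f cb) = 0xcb8f
  opcode bits[15:11]=0x19: lsli/RI
  rd: (w>>8)&0x7=0x3 → $3
  imm: (w>>0)&0xff=0x8f → 143

$3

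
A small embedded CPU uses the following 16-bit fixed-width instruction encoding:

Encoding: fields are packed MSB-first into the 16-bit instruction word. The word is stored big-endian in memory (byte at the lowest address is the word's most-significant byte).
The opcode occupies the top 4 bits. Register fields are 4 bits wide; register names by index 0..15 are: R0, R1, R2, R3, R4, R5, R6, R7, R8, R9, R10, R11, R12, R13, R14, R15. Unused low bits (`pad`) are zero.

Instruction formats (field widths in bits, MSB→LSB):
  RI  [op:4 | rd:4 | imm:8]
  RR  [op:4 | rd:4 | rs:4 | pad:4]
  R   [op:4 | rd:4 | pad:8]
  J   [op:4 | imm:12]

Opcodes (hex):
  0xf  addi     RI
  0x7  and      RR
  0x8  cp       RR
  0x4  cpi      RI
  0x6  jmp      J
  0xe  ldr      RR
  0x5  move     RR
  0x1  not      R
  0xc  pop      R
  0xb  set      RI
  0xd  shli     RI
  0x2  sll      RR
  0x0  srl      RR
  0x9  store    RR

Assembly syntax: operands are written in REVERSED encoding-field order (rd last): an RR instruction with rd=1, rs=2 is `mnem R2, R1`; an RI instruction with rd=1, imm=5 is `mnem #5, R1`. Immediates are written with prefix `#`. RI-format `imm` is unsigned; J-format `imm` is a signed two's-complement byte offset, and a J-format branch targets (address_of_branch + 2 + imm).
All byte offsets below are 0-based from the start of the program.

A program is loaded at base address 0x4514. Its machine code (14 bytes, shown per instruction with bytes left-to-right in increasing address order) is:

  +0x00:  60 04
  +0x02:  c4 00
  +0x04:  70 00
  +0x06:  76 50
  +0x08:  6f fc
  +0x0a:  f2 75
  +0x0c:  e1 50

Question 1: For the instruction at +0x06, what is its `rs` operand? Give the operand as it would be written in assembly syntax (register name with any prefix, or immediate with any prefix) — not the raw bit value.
R5

[06] 76 50 → 0x7650
  opcode bits[15:12]=0x7: and/RR
  [11:8] rd=6 = R6
  [7:4] rs=5 = R5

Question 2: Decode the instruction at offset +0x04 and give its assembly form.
off 0x04: read 70 00 as big → 0x7000
  opcode bits[15:12]=0x7: and/RR
  rd: (w>>8)&0xf=0x0 → R0
  rs: (w>>4)&0xf=0x0 → R0

and R0, R0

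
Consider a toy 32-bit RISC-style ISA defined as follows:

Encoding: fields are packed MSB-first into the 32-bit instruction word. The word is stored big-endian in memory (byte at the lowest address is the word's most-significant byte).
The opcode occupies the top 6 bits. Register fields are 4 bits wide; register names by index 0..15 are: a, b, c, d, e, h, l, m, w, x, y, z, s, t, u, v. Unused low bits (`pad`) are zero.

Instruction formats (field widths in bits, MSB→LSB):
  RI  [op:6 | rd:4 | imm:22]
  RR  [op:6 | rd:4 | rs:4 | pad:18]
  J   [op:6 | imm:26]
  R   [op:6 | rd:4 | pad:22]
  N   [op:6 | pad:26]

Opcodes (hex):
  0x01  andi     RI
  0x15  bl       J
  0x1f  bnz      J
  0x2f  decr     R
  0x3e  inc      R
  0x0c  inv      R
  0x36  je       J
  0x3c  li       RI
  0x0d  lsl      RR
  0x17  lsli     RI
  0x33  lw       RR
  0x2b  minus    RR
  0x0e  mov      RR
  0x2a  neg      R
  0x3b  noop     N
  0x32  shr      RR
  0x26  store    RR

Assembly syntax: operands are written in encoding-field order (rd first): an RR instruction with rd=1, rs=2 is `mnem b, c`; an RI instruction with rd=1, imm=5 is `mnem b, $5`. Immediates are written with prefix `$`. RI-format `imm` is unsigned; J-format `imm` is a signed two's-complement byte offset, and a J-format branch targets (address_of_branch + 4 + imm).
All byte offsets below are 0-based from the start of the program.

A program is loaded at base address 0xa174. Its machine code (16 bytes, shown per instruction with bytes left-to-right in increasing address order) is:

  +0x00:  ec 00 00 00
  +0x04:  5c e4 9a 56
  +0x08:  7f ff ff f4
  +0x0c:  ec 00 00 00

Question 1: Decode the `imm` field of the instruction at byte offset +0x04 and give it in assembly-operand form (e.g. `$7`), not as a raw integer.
$2398806

@+04  big-endian(5c e4 9a 56) = 0x5ce49a56
  top 6b → 0x17 → lsli [RI]
  rd: (w>>22)&0xf=0x3 → d
  imm: (w>>0)&0x3fffff=0x249a56 → $2398806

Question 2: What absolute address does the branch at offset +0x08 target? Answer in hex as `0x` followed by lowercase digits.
off 0x08: read 7f ff ff f4 as big → 0x7ffffff4
  opcode bits[31:26]=0x1f: bnz/J
  [25:0] imm=67108852 (s26→-12) = $-12
  target = base 0xa174 + off 0x08 + 4 + imm -12 = 0xa174

0xa174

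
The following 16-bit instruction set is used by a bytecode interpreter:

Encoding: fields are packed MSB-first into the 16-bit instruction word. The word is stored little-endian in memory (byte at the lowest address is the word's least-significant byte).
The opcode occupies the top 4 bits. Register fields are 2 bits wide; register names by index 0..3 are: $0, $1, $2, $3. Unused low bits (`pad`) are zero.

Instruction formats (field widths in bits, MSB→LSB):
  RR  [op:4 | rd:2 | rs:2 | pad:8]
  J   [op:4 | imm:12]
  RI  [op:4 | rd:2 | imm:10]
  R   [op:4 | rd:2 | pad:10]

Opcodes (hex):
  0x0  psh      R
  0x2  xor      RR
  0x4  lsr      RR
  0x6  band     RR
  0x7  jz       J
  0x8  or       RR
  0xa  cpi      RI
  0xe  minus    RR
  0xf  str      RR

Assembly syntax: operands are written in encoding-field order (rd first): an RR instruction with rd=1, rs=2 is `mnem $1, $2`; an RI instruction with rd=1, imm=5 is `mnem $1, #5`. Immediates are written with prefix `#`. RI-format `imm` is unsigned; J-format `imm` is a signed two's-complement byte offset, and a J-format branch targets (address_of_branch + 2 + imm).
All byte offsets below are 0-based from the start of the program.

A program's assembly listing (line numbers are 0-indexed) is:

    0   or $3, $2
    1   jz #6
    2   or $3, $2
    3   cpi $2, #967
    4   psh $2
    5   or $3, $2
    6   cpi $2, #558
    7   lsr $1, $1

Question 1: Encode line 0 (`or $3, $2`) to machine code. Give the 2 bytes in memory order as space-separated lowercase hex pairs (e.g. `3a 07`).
0. or fields op=0x8:4|rd=3:2|rs=2:2|pad=0:8 → word 8e00h → 00 8e

00 8e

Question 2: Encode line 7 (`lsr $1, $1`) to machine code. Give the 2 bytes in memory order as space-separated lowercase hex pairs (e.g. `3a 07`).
L7: lsr op=0x4:4|rd=1:2|rs=1:2|pad=0:8 ⇒ 0x4500 ⇒ little 00 45

00 45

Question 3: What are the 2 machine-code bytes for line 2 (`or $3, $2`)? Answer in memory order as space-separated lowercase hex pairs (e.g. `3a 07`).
line 2 (or): pack op=0x8:4|rd=3:2|rs=2:2|pad=0:8 = 0x8e00; little→ 00 8e

00 8e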